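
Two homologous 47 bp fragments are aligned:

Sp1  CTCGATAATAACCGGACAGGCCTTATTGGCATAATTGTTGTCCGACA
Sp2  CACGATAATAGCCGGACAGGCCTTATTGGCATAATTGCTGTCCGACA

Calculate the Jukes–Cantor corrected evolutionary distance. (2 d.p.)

0.07

The sequences differ at 3 of 47 sites (2, 11, 38), so p = 3/47 ≈ 0.06383.
d = −(3/4) ln(1 − 4p/3) = −0.75 ln(1 − 0.085107) = −0.75 ln(0.914893)
  = −0.75 × (-0.088948) = 0.066711 substitutions/site.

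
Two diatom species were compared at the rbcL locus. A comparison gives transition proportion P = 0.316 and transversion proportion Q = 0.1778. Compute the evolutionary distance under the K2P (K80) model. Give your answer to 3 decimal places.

0.940

Under the Kimura two-parameter model, d = −½ ln(1 − 2P − Q) − ¼ ln(1 − 2Q).
1 − 2P − Q = 0.1902, giving −½ ln(0.1902) = 0.829840.
1 − 2Q = 0.6444, giving −¼ ln(0.6444) = 0.109859.
d = 0.829840 + 0.109859 = 0.939699.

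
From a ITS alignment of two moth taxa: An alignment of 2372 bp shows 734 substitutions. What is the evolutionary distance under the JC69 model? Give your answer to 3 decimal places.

0.399

p = 734/2372 ≈ 0.309444.
d = −(3/4) ln(1 − 4p/3) = −0.75 ln(1 − 0.412592) = −0.75 ln(0.587408)
  = −0.75 × (-0.532036) = 0.399027 substitutions/site.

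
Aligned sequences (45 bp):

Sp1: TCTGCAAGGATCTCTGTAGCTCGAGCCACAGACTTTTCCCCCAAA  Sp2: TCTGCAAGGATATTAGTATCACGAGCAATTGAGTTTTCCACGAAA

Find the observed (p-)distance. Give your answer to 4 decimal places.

0.2444

The sequences differ at 11 of 45 positions.
p = 11/45 = 0.244444… ≈ 0.2444 (to 4 d.p.).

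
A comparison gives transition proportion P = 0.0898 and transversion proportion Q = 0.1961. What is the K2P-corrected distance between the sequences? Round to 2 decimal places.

Under the Kimura two-parameter model, d = −½ ln(1 − 2P − Q) − ¼ ln(1 − 2Q).
1 − 2P − Q = 0.6243, giving −½ ln(0.6243) = 0.235562.
1 − 2Q = 0.6078, giving −¼ ln(0.6078) = 0.124477.
d = 0.235562 + 0.124477 = 0.360039.

0.36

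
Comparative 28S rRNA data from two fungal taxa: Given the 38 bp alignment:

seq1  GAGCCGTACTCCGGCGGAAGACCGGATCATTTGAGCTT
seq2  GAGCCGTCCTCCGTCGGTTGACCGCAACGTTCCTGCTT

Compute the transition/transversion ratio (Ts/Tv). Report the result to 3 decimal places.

0.250

Transitions are A↔G and C↔T; transversions are all other mismatches.
Transitions: 2. Transversions: 8.
R = 2/8 = 0.250.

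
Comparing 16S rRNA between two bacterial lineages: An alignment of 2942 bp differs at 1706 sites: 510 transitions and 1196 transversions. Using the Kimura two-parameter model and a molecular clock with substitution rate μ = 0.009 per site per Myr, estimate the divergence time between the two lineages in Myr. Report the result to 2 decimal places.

P = 510/2942 ≈ 0.173351 and Q = 1196/2942 ≈ 0.406526.
Under the Kimura two-parameter model, d = −½ ln(1 − 2P − Q) − ¼ ln(1 − 2Q).
1 − 2P − Q = 0.246772, giving −½ ln(0.246772) = 0.699645.
1 − 2Q = 0.186948, giving −¼ ln(0.186948) = 0.419231.
d = 0.699645 + 0.419231 = 1.118876.
Under a molecular clock d = 2μt, so t = d/(2μ) = 1.118876 / (2 × 0.009) = 62.16 Myr.

62.16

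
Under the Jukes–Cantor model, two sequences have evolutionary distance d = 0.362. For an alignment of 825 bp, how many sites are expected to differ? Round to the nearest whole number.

Invert JC69: p = (3/4)(1 − e^(−4d/3)) = 0.75 × (1 − e^(-0.482667)) = 0.75 × (1 − 0.617135) = 0.287149.
Expected differing sites = pL ≈ 0.287149 × 825 = 236.897925 ≈ 237.

237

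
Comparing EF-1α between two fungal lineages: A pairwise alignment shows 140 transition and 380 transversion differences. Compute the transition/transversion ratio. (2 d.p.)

R = 140/380 = 0.368421… ≈ 0.37 (to 2 d.p.).

0.37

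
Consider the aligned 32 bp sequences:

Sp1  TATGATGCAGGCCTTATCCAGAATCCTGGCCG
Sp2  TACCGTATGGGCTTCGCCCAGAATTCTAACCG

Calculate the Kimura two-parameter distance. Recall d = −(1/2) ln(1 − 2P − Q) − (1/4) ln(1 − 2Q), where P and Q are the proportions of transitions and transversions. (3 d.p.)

Of 32 sites, 12 differences are transitions and 1 are transversions, so P = 12/32 = 0.375 and Q = 1/32 = 0.03125.
Under the Kimura two-parameter model, d = −½ ln(1 − 2P − Q) − ¼ ln(1 − 2Q).
1 − 2P − Q = 0.21875, giving −½ ln(0.21875) = 0.759913.
1 − 2Q = 0.9375, giving −¼ ln(0.9375) = 0.016135.
d = 0.759913 + 0.016135 = 0.776048.

0.776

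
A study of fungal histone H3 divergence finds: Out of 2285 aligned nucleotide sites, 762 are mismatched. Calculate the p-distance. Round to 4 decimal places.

p = 762/2285 = 0.333479… ≈ 0.3335 (to 4 d.p.).

0.3335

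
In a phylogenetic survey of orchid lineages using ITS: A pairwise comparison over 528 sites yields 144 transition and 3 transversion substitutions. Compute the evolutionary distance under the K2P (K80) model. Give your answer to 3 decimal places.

0.403

P = 144/528 ≈ 0.272727 and Q = 3/528 ≈ 0.005682.
Under the Kimura two-parameter model, d = −½ ln(1 − 2P − Q) − ¼ ln(1 − 2Q).
1 − 2P − Q = 0.448864, giving −½ ln(0.448864) = 0.400518.
1 − 2Q = 0.988636, giving −¼ ln(0.988636) = 0.002857.
d = 0.400518 + 0.002857 = 0.403375.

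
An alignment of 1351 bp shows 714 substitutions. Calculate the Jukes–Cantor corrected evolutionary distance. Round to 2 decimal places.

p = 714/1351 ≈ 0.528497.
d = −(3/4) ln(1 − 4p/3) = −0.75 ln(1 − 0.704663) = −0.75 ln(0.295337)
  = −0.75 × (-1.219638) = 0.914729 substitutions/site.

0.91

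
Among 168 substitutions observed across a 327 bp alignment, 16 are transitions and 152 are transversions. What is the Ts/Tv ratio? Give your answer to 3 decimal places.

0.105

R = 16/152 = 0.105263… ≈ 0.105 (to 3 d.p.).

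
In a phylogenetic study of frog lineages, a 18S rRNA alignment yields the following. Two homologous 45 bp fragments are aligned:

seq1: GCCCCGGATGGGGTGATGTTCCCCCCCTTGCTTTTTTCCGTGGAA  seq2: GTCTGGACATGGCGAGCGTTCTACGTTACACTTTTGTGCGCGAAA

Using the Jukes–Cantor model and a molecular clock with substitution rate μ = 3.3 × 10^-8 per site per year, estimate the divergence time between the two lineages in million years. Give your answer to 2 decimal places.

14.11

The sequences differ at 24 of 45 sites, so p = 24/45 ≈ 0.533333.
d = −(3/4) ln(1 − 4p/3) = −0.75 ln(1 − 0.711111) = −0.75 ln(0.288889)
  = −0.75 × (-1.241713) = 0.931285 substitutions/site.
Under a molecular clock d = 2μt, so t = d/(2μ) = 0.931285 / (2 × 3.3 × 10^-8) = 14.11 million years.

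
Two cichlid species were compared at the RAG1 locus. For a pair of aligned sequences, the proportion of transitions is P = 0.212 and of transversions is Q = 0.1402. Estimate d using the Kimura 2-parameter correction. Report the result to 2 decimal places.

0.50

Under the Kimura two-parameter model, d = −½ ln(1 − 2P − Q) − ¼ ln(1 − 2Q).
1 − 2P − Q = 0.4358, giving −½ ln(0.4358) = 0.415286.
1 − 2Q = 0.7196, giving −¼ ln(0.7196) = 0.082265.
d = 0.415286 + 0.082265 = 0.497551.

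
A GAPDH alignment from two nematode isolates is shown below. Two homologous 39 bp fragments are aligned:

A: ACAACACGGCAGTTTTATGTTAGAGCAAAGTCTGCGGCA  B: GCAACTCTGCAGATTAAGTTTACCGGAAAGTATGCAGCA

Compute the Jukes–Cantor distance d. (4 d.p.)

The sequences differ at 12 of 39 sites, so p = 12/39 ≈ 0.307692.
d = −(3/4) ln(1 − 4p/3) = −0.75 ln(1 − 0.410256) = −0.75 ln(0.589744)
  = −0.75 × (-0.528067) = 0.396050 substitutions/site.

0.3961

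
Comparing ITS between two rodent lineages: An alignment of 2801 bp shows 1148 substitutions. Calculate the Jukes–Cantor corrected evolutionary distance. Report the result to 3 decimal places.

p = 1148/2801 ≈ 0.409854.
d = −(3/4) ln(1 − 4p/3) = −0.75 ln(1 − 0.546472) = −0.75 ln(0.453528)
  = −0.75 × (-0.790698) = 0.593024 substitutions/site.

0.593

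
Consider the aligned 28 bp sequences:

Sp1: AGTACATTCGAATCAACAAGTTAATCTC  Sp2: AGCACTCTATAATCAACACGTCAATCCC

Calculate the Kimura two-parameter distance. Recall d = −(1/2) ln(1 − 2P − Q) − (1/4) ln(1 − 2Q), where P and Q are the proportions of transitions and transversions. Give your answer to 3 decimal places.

Of 28 sites, 4 differences are transitions and 4 are transversions, so P = 4/28 ≈ 0.142857 and Q = 4/28 ≈ 0.142857.
Under the Kimura two-parameter model, d = −½ ln(1 − 2P − Q) − ¼ ln(1 − 2Q).
1 − 2P − Q = 0.571429, giving −½ ln(0.571429) = 0.279808.
1 − 2Q = 0.714286, giving −¼ ln(0.714286) = 0.084118.
d = 0.279808 + 0.084118 = 0.363926.

0.364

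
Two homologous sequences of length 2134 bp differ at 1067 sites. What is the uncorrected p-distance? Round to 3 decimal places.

0.500

p = 1067/2134 = 0.500.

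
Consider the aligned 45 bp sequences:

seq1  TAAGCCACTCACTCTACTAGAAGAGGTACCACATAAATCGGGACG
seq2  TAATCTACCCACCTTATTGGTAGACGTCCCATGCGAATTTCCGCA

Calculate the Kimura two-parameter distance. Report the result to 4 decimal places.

Of 45 sites, 13 differences are transitions and 7 are transversions, so P = 13/45 ≈ 0.288889 and Q = 7/45 ≈ 0.155556.
Under the Kimura two-parameter model, d = −½ ln(1 − 2P − Q) − ¼ ln(1 − 2Q).
1 − 2P − Q = 0.266666, giving −½ ln(0.266666) = 0.660879.
1 − 2Q = 0.688888, giving −¼ ln(0.688888) = 0.093169.
d = 0.660879 + 0.093169 = 0.754048.

0.7540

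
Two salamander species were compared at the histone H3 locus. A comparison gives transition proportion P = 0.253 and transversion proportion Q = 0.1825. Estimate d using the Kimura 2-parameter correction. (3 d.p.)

0.697

Under the Kimura two-parameter model, d = −½ ln(1 − 2P − Q) − ¼ ln(1 − 2Q).
1 − 2P − Q = 0.3115, giving −½ ln(0.3115) = 0.583178.
1 − 2Q = 0.635, giving −¼ ln(0.635) = 0.113533.
d = 0.583178 + 0.113533 = 0.696711.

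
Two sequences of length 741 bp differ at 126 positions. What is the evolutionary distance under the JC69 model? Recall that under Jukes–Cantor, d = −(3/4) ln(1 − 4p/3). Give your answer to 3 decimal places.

p = 126/741 ≈ 0.17004.
d = −(3/4) ln(1 − 4p/3) = −0.75 ln(1 − 0.22672) = −0.75 ln(0.77328)
  = −0.75 × (-0.257114) = 0.192836 substitutions/site.

0.193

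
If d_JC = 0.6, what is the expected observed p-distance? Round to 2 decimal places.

p = (3/4)(1 − e^(−4d/3)) = 0.75 × (1 − e^(-0.8)) = 0.75 × (1 − 0.449329) = 0.413003.

0.41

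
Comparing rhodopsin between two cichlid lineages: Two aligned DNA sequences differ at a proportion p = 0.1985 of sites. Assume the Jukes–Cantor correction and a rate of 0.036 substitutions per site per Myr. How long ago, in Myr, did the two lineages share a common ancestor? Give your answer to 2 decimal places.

3.20

d = −(3/4) ln(1 − 4p/3) = −0.75 ln(1 − 0.264667) = −0.75 ln(0.735333)
  = −0.75 × (-0.307432) = 0.230574 substitutions/site.
Under a molecular clock d = 2μt, so t = d/(2μ) = 0.230574 / (2 × 0.036) = 3.20 Myr.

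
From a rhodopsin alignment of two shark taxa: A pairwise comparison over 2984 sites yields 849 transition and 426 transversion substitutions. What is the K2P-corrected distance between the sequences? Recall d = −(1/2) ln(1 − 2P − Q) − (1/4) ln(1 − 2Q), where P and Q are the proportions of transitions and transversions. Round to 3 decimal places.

P = 849/2984 ≈ 0.284517 and Q = 426/2984 ≈ 0.142761.
Under the Kimura two-parameter model, d = −½ ln(1 − 2P − Q) − ¼ ln(1 − 2Q).
1 − 2P − Q = 0.288205, giving −½ ln(0.288205) = 0.622042.
1 − 2Q = 0.714478, giving −¼ ln(0.714478) = 0.084051.
d = 0.622042 + 0.084051 = 0.706093.

0.706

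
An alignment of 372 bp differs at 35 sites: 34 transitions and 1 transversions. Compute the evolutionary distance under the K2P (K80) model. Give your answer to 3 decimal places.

P = 34/372 ≈ 0.091398 and Q = 1/372 ≈ 0.002688.
Under the Kimura two-parameter model, d = −½ ln(1 − 2P − Q) − ¼ ln(1 − 2Q).
1 − 2P − Q = 0.814516, giving −½ ln(0.814516) = 0.102581.
1 − 2Q = 0.994624, giving −¼ ln(0.994624) = 0.001348.
d = 0.102581 + 0.001348 = 0.103929.

0.104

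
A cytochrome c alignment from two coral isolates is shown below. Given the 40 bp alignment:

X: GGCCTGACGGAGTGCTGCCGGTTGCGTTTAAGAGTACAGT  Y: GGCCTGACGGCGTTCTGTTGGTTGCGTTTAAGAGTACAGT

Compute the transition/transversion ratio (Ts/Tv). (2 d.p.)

1.00

Transitions are A↔G and C↔T; transversions are all other mismatches.
Transitions: 2. Transversions: 2.
R = 2/2 = 1.00.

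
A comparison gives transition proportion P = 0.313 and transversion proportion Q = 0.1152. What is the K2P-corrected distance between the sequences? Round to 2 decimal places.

0.74

Under the Kimura two-parameter model, d = −½ ln(1 − 2P − Q) − ¼ ln(1 − 2Q).
1 − 2P − Q = 0.2588, giving −½ ln(0.2588) = 0.675850.
1 − 2Q = 0.7696, giving −¼ ln(0.7696) = 0.065471.
d = 0.675850 + 0.065471 = 0.741321.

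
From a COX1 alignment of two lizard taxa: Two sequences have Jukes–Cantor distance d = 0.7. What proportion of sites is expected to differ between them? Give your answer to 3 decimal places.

0.455

p = (3/4)(1 − e^(−4d/3)) = 0.75 × (1 − e^(-0.933333)) = 0.75 × (1 − 0.393241) = 0.455069.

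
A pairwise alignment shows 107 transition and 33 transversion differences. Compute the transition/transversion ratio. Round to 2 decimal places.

R = 107/33 = 3.242424… ≈ 3.24 (to 2 d.p.).

3.24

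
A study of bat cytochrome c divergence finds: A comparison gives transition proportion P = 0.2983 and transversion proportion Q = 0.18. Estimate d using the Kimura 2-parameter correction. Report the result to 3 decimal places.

0.861

Under the Kimura two-parameter model, d = −½ ln(1 − 2P − Q) − ¼ ln(1 − 2Q).
1 − 2P − Q = 0.2234, giving −½ ln(0.2234) = 0.749396.
1 − 2Q = 0.64, giving −¼ ln(0.64) = 0.111572.
d = 0.749396 + 0.111572 = 0.860968.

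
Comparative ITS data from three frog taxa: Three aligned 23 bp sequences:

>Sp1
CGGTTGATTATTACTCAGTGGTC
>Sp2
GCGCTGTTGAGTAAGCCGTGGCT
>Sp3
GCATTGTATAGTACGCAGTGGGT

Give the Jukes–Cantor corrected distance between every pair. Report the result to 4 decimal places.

Sp1–Sp2: 11/23 sites differ → p ≈ 0.478261, d = −0.75 ln(1 − 0.637681) = 0.761423 ≈ 0.7614.
Sp1–Sp3: 9/23 sites differ → p ≈ 0.391304, d = −0.75 ln(1 − 0.521739) = 0.553199 ≈ 0.5532.
Sp2–Sp3: 7/23 sites differ → p ≈ 0.304348, d = −0.75 ln(1 − 0.405797) = 0.390401 ≈ 0.3904.

d(Sp1,Sp2) = 0.7614, d(Sp1,Sp3) = 0.5532, d(Sp2,Sp3) = 0.3904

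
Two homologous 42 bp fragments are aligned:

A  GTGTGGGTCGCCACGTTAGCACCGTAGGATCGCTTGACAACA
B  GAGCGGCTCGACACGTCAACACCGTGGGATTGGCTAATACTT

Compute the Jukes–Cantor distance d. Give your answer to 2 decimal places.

0.48

The sequences differ at 15 of 42 sites, so p = 15/42 ≈ 0.357143.
d = −(3/4) ln(1 − 4p/3) = −0.75 ln(1 − 0.476191) = −0.75 ln(0.523809)
  = −0.75 × (-0.646628) = 0.484971 substitutions/site.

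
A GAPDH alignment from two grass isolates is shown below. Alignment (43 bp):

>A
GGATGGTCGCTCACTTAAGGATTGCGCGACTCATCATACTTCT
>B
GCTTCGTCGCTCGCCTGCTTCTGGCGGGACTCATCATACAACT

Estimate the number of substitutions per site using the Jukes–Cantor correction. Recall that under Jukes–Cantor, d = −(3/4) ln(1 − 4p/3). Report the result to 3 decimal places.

The sequences differ at 14 of 43 sites, so p = 14/43 ≈ 0.325581.
d = −(3/4) ln(1 − 4p/3) = −0.75 ln(1 − 0.434108) = −0.75 ln(0.565892)
  = −0.75 × (-0.569352) = 0.427014 substitutions/site.

0.427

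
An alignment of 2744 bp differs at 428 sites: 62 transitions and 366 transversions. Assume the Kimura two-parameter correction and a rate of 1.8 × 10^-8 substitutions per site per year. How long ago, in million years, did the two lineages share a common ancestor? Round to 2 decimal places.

4.89

P = 62/2744 ≈ 0.022595 and Q = 366/2744 ≈ 0.133382.
Under the Kimura two-parameter model, d = −½ ln(1 − 2P − Q) − ¼ ln(1 − 2Q).
1 − 2P − Q = 0.821428, giving −½ ln(0.821428) = 0.098355.
1 − 2Q = 0.733236, giving −¼ ln(0.733236) = 0.077572.
d = 0.098355 + 0.077572 = 0.175927.
Under a molecular clock d = 2μt, so t = d/(2μ) = 0.175927 / (2 × 1.8 × 10^-8) = 4.89 million years.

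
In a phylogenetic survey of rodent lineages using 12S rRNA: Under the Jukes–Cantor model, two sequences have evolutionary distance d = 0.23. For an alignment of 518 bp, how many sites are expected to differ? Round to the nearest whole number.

Invert JC69: p = (3/4)(1 − e^(−4d/3)) = 0.75 × (1 − e^(-0.306667)) = 0.75 × (1 − 0.735896) = 0.198078.
Expected differing sites = pL ≈ 0.198078 × 518 = 102.604404 ≈ 103.

103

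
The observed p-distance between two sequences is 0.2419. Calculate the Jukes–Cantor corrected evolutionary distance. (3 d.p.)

0.292

d = −(3/4) ln(1 − 4p/3) = −0.75 ln(1 − 0.322533) = −0.75 ln(0.677467)
  = −0.75 × (-0.389394) = 0.292046 substitutions/site.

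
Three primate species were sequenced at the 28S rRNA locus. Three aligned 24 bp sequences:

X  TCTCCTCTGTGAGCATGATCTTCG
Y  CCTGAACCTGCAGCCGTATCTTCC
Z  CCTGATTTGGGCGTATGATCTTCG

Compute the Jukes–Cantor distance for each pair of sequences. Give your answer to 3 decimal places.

d(X,Y) = 0.824, d(X,Z) = 0.369, d(Y,Z) = 0.708

X–Y: 12/24 sites differ → p = 0.5, d = −0.75 ln(1 − 0.666667) = 0.823960 ≈ 0.824.
X–Z: 7/24 sites differ → p ≈ 0.291667, d = −0.75 ln(1 − 0.388889) = 0.369358 ≈ 0.369.
Y–Z: 11/24 sites differ → p ≈ 0.458333, d = −0.75 ln(1 − 0.611111) = 0.708346 ≈ 0.708.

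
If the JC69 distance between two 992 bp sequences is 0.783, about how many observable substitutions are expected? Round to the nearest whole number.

482

Invert JC69: p = (3/4)(1 − e^(−4d/3)) = 0.75 × (1 − e^(-1.044)) = 0.75 × (1 − 0.352044) = 0.485967.
Expected differing sites = pL ≈ 0.485967 × 992 = 482.079264 ≈ 482.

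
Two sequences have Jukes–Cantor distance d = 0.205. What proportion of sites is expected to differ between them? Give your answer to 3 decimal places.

p = (3/4)(1 − e^(−4d/3)) = 0.75 × (1 − e^(-0.273333)) = 0.75 × (1 − 0.760839) = 0.179371.

0.179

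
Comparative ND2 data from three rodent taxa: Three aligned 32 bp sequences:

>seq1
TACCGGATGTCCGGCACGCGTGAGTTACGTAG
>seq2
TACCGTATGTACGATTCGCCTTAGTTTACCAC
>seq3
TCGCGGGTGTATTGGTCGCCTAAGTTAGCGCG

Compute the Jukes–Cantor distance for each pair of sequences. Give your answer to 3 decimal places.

seq1–seq2: 12/32 sites differ → p = 0.375, d = −0.75 ln(1 − 0.5) = 0.519860 ≈ 0.520.
seq1–seq3: 14/32 sites differ → p = 0.4375, d = −0.75 ln(1 − 0.583333) = 0.656601 ≈ 0.657.
seq2–seq3: 14/32 sites differ → p = 0.4375, d = −0.75 ln(1 − 0.583333) = 0.656601 ≈ 0.657.

d(seq1,seq2) = 0.520, d(seq1,seq3) = 0.657, d(seq2,seq3) = 0.657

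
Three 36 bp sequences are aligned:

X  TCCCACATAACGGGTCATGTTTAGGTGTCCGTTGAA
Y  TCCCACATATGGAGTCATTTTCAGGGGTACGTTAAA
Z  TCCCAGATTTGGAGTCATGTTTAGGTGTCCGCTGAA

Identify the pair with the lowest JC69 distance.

X–Y: 8/36 differ, p = 0.222, d = 0.264.
X–Z: 6/36 differ, p = 0.167, d = 0.188.
Y–Z: 8/36 differ, p = 0.222, d = 0.264.
The smallest distance is between X and Z.

X and Z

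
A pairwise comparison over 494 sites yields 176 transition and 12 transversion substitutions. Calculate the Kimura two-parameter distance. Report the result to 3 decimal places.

P = 176/494 ≈ 0.356275 and Q = 12/494 ≈ 0.024291.
Under the Kimura two-parameter model, d = −½ ln(1 − 2P − Q) − ¼ ln(1 − 2Q).
1 − 2P − Q = 0.263159, giving −½ ln(0.263159) = 0.667498.
1 − 2Q = 0.951418, giving −¼ ln(0.951418) = 0.012450.
d = 0.667498 + 0.012450 = 0.679948.

0.680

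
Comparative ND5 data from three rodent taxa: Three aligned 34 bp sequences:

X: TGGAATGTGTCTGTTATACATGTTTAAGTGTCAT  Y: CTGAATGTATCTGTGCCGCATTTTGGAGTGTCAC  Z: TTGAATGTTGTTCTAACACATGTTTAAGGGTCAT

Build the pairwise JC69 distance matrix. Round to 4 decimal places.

X–Y: 11/34 sites differ → p ≈ 0.323529, d = −0.75 ln(1 − 0.431372) = 0.423397 ≈ 0.4234.
X–Z: 8/34 sites differ → p ≈ 0.235294, d = −0.75 ln(1 − 0.313725) = 0.282358 ≈ 0.2824.
Y–Z: 13/34 sites differ → p ≈ 0.382353, d = −0.75 ln(1 − 0.509804) = 0.534712 ≈ 0.5347.

d(X,Y) = 0.4234, d(X,Z) = 0.2824, d(Y,Z) = 0.5347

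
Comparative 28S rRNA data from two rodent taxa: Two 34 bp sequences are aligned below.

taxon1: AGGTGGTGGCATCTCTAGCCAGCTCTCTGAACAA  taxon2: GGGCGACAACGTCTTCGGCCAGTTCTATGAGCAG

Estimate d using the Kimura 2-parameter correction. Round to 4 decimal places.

0.8054

Of 34 sites, 13 differences are transitions and 1 are transversions, so P = 13/34 ≈ 0.382353 and Q = 1/34 ≈ 0.029412.
Under the Kimura two-parameter model, d = −½ ln(1 − 2P − Q) − ¼ ln(1 − 2Q).
1 − 2P − Q = 0.205882, giving −½ ln(0.205882) = 0.790226.
1 − 2Q = 0.941176, giving −¼ ln(0.941176) = 0.015156.
d = 0.790226 + 0.015156 = 0.805382.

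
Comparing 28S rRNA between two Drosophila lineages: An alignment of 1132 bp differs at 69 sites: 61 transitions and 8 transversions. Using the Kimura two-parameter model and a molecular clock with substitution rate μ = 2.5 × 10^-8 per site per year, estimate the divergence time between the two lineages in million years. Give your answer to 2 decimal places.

P = 61/1132 ≈ 0.053887 and Q = 8/1132 ≈ 0.007067.
Under the Kimura two-parameter model, d = −½ ln(1 − 2P − Q) − ¼ ln(1 − 2Q).
1 − 2P − Q = 0.885159, giving −½ ln(0.885159) = 0.060994.
1 − 2Q = 0.985866, giving −¼ ln(0.985866) = 0.003559.
d = 0.060994 + 0.003559 = 0.064553.
Under a molecular clock d = 2μt, so t = d/(2μ) = 0.064553 / (2 × 2.5 × 10^-8) = 1.29 million years.

1.29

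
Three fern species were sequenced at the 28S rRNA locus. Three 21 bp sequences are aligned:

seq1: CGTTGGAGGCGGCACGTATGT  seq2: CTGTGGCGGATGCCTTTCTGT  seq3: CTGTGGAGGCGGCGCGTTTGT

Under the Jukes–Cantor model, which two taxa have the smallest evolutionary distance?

seq1–seq2: 9/21 differ, p = 0.429, d = 0.635.
seq1–seq3: 4/21 differ, p = 0.190, d = 0.220.
seq2–seq3: 7/21 differ, p = 0.333, d = 0.441.
The smallest distance is between seq1 and seq3.

seq1 and seq3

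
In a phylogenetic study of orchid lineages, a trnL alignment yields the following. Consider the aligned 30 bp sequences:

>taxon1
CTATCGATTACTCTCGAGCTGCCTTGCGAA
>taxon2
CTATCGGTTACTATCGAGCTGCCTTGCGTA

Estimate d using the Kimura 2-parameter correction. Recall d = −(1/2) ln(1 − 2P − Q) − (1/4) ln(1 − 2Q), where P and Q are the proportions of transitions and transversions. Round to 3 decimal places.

0.107

Of 30 sites, 1 differences are transitions and 2 are transversions, so P = 1/30 ≈ 0.033333 and Q = 2/30 ≈ 0.066667.
Under the Kimura two-parameter model, d = −½ ln(1 − 2P − Q) − ¼ ln(1 − 2Q).
1 − 2P − Q = 0.866667, giving −½ ln(0.866667) = 0.071550.
1 − 2Q = 0.866666, giving −¼ ln(0.866666) = 0.035775.
d = 0.071550 + 0.035775 = 0.107325.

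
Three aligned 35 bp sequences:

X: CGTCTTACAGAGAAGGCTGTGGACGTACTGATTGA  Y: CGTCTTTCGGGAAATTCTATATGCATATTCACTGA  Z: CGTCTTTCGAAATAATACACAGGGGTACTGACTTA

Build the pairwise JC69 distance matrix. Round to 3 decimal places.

X–Y: 14/35 sites differ → p = 0.4, d = −0.75 ln(1 − 0.533333) = 0.571605 ≈ 0.572.
X–Z: 16/35 sites differ → p ≈ 0.457143, d = −0.75 ln(1 − 0.609524) = 0.705292 ≈ 0.705.
Y–Z: 13/35 sites differ → p ≈ 0.371429, d = −0.75 ln(1 − 0.495239) = 0.512753 ≈ 0.513.

d(X,Y) = 0.572, d(X,Z) = 0.705, d(Y,Z) = 0.513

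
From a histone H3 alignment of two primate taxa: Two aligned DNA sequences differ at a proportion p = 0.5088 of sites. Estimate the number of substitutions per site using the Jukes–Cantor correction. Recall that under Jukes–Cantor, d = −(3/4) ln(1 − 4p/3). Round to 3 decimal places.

d = −(3/4) ln(1 − 4p/3) = −0.75 ln(1 − 0.6784) = −0.75 ln(0.3216)
  = −0.75 × (-1.134447) = 0.850835 substitutions/site.

0.851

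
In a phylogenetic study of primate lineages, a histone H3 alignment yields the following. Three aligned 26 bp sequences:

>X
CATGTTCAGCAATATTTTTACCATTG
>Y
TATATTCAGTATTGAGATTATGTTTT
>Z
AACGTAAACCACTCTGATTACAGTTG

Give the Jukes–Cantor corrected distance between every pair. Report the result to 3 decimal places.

d(X,Y) = 0.717, d(X,Z) = 0.623, d(Y,Z) = 0.949

X–Y: 12/26 sites differ → p ≈ 0.461538, d = −0.75 ln(1 − 0.615384) = 0.716632 ≈ 0.717.
X–Z: 11/26 sites differ → p ≈ 0.423077, d = −0.75 ln(1 − 0.564103) = 0.622762 ≈ 0.623.
Y–Z: 14/26 sites differ → p ≈ 0.538462, d = −0.75 ln(1 − 0.717949) = 0.949251 ≈ 0.949.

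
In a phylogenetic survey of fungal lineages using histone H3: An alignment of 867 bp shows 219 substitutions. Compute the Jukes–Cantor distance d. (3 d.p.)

p = 219/867 ≈ 0.252595.
d = −(3/4) ln(1 − 4p/3) = −0.75 ln(1 − 0.336793) = −0.75 ln(0.663207)
  = −0.75 × (-0.410668) = 0.308001 substitutions/site.

0.308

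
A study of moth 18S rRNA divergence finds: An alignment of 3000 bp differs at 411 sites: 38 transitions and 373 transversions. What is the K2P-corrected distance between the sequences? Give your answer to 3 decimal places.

0.153

P = 38/3000 ≈ 0.012667 and Q = 373/3000 ≈ 0.124333.
Under the Kimura two-parameter model, d = −½ ln(1 − 2P − Q) − ¼ ln(1 − 2Q).
1 − 2P − Q = 0.850333, giving −½ ln(0.850333) = 0.081064.
1 − 2Q = 0.751334, giving −¼ ln(0.751334) = 0.071476.
d = 0.081064 + 0.071476 = 0.152540.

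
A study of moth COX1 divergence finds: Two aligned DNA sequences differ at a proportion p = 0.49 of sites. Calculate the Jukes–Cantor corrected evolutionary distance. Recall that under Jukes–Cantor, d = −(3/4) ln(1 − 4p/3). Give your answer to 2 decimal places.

0.79

d = −(3/4) ln(1 − 4p/3) = −0.75 ln(1 − 0.653333) = −0.75 ln(0.346667)
  = −0.75 × (-1.059391) = 0.794543 substitutions/site.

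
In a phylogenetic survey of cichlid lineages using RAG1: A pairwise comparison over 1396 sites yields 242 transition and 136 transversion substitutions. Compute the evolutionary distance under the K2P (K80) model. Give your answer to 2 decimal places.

P = 242/1396 ≈ 0.173352 and Q = 136/1396 ≈ 0.097421.
Under the Kimura two-parameter model, d = −½ ln(1 − 2P − Q) − ¼ ln(1 − 2Q).
1 − 2P − Q = 0.555875, giving −½ ln(0.555875) = 0.293606.
1 − 2Q = 0.805158, giving −¼ ln(0.805158) = 0.054179.
d = 0.293606 + 0.054179 = 0.347785.

0.35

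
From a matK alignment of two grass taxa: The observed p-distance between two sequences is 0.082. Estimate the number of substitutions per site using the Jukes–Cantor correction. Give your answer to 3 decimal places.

0.087

d = −(3/4) ln(1 − 4p/3) = −0.75 ln(1 − 0.109333) = −0.75 ln(0.890667)
  = −0.75 × (-0.115785) = 0.086839 substitutions/site.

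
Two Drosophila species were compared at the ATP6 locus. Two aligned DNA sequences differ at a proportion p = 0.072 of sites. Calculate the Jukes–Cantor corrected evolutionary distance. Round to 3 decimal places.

d = −(3/4) ln(1 − 4p/3) = −0.75 ln(1 − 0.096) = −0.75 ln(0.904)
  = −0.75 × (-0.100926) = 0.075695 substitutions/site.

0.076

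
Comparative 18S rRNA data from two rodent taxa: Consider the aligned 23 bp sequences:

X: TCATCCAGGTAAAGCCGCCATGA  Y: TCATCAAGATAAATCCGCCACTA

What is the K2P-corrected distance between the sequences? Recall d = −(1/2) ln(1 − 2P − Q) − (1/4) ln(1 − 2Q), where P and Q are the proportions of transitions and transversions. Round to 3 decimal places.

0.257

Of 23 sites, 2 differences are transitions and 3 are transversions, so P = 2/23 ≈ 0.086957 and Q = 3/23 ≈ 0.130435.
Under the Kimura two-parameter model, d = −½ ln(1 − 2P − Q) − ¼ ln(1 − 2Q).
1 − 2P − Q = 0.695651, giving −½ ln(0.695651) = 0.181454.
1 − 2Q = 0.73913, giving −¼ ln(0.73913) = 0.075570.
d = 0.181454 + 0.075570 = 0.257024.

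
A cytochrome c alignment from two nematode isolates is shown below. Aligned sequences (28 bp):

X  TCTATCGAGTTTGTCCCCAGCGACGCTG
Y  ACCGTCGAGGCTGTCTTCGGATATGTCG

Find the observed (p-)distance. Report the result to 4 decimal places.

0.4643

The sequences differ at 13 of 28 positions.
p = 13/28 = 0.464285… ≈ 0.4643 (to 4 d.p.).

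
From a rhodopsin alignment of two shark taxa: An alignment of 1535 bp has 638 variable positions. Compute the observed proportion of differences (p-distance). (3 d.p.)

0.416

p = 638/1535 = 0.415635… ≈ 0.416 (to 3 d.p.).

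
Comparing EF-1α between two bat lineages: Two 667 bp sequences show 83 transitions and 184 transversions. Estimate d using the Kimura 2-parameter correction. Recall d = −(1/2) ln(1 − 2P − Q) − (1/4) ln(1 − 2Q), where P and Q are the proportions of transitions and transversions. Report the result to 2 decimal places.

P = 83/667 ≈ 0.124438 and Q = 184/667 ≈ 0.275862.
Under the Kimura two-parameter model, d = −½ ln(1 − 2P − Q) − ¼ ln(1 − 2Q).
1 − 2P − Q = 0.475262, giving −½ ln(0.475262) = 0.371945.
1 − 2Q = 0.448276, giving −¼ ln(0.448276) = 0.200587.
d = 0.371945 + 0.200587 = 0.572532.

0.57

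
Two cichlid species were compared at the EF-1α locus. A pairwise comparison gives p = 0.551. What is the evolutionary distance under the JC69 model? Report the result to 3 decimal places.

0.995

d = −(3/4) ln(1 − 4p/3) = −0.75 ln(1 − 0.734667) = −0.75 ln(0.265333)
  = −0.75 × (-1.326770) = 0.995078 substitutions/site.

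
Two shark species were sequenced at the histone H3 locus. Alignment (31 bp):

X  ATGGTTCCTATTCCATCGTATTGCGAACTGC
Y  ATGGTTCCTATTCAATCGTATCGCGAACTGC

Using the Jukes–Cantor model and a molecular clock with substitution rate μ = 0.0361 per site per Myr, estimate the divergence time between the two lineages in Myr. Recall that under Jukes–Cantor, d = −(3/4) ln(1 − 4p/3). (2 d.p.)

0.93

The sequences differ at 2 of 31 sites (14, 22), so p = 2/31 ≈ 0.064516.
d = −(3/4) ln(1 − 4p/3) = −0.75 ln(1 − 0.086021) = −0.75 ln(0.913979)
  = −0.75 × (-0.089948) = 0.067461 substitutions/site.
Under a molecular clock d = 2μt, so t = d/(2μ) = 0.067461 / (2 × 0.0361) = 0.93 Myr.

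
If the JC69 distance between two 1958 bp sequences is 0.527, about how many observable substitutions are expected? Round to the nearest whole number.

Invert JC69: p = (3/4)(1 − e^(−4d/3)) = 0.75 × (1 − e^(-0.702667)) = 0.75 × (1 − 0.495263) = 0.378553.
Expected differing sites = pL ≈ 0.378553 × 1958 = 741.206774 ≈ 741.

741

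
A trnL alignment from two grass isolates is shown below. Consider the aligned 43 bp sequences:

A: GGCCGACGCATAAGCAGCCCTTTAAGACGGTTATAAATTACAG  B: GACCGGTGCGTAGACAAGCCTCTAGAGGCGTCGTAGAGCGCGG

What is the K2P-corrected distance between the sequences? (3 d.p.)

1.127

Of 43 sites, 17 differences are transitions and 4 are transversions, so P = 17/43 ≈ 0.395349 and Q = 4/43 ≈ 0.093023.
Under the Kimura two-parameter model, d = −½ ln(1 − 2P − Q) − ¼ ln(1 − 2Q).
1 − 2P − Q = 0.116279, giving −½ ln(0.116279) = 1.075881.
1 − 2Q = 0.813954, giving −¼ ln(0.813954) = 0.051463.
d = 1.075881 + 0.051463 = 1.127344.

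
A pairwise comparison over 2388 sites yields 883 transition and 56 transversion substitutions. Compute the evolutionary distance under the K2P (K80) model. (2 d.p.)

P = 883/2388 ≈ 0.369765 and Q = 56/2388 ≈ 0.023451.
Under the Kimura two-parameter model, d = −½ ln(1 − 2P − Q) − ¼ ln(1 − 2Q).
1 − 2P − Q = 0.237019, giving −½ ln(0.237019) = 0.719807.
1 − 2Q = 0.953098, giving −¼ ln(0.953098) = 0.012009.
d = 0.719807 + 0.012009 = 0.731816.

0.73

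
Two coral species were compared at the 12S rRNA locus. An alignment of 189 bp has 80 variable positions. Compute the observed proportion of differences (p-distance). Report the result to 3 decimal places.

p = 80/189 = 0.423280… ≈ 0.423 (to 3 d.p.).

0.423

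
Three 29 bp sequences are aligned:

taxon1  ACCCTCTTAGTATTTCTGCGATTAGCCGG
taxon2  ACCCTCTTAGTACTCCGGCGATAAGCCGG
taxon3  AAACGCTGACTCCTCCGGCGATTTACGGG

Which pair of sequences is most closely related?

taxon1–taxon2: 4/29 differ, p = 0.138, d = 0.152.
taxon1–taxon3: 12/29 differ, p = 0.414, d = 0.602.
taxon2–taxon3: 10/29 differ, p = 0.345, d = 0.462.
The smallest distance is between taxon1 and taxon2.

taxon1 and taxon2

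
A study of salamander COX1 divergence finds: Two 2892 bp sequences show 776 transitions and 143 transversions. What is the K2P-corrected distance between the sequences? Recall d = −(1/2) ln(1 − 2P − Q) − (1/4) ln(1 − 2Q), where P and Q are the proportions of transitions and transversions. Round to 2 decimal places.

0.47

P = 776/2892 ≈ 0.268326 and Q = 143/2892 ≈ 0.049447.
Under the Kimura two-parameter model, d = −½ ln(1 − 2P − Q) − ¼ ln(1 − 2Q).
1 − 2P − Q = 0.413901, giving −½ ln(0.413901) = 0.441064.
1 − 2Q = 0.901106, giving −¼ ln(0.901106) = 0.026033.
d = 0.441064 + 0.026033 = 0.467097.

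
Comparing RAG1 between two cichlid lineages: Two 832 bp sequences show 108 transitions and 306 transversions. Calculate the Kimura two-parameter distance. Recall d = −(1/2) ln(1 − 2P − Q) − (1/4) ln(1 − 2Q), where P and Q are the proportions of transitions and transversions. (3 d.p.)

0.826

P = 108/832 ≈ 0.129808 and Q = 306/832 ≈ 0.367788.
Under the Kimura two-parameter model, d = −½ ln(1 − 2P − Q) − ¼ ln(1 − 2Q).
1 − 2P − Q = 0.372596, giving −½ ln(0.372596) = 0.493630.
1 − 2Q = 0.264424, giving −¼ ln(0.264424) = 0.332550.
d = 0.493630 + 0.332550 = 0.826180.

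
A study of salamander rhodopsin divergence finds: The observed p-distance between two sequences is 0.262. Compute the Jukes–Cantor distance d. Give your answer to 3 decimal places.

0.322

d = −(3/4) ln(1 − 4p/3) = −0.75 ln(1 − 0.349333) = −0.75 ln(0.650667)
  = −0.75 × (-0.429757) = 0.322318 substitutions/site.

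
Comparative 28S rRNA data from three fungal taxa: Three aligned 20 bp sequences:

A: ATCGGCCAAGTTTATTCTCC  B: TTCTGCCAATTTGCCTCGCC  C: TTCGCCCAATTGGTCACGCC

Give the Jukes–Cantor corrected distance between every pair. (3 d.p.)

d(A,B) = 0.471, d(A,C) = 0.687, d(B,C) = 0.304

A–B: 7/20 sites differ → p = 0.35, d = −0.75 ln(1 − 0.466667) = 0.471457 ≈ 0.471.
A–C: 9/20 sites differ → p = 0.45, d = −0.75 ln(1 − 0.6) = 0.687218 ≈ 0.687.
B–C: 5/20 sites differ → p = 0.25, d = −0.75 ln(1 − 0.333333) = 0.304098 ≈ 0.304.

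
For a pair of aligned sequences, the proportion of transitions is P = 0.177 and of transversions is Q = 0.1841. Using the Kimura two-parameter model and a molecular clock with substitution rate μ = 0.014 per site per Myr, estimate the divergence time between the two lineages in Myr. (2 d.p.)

17.89

Under the Kimura two-parameter model, d = −½ ln(1 − 2P − Q) − ¼ ln(1 − 2Q).
1 − 2P − Q = 0.4619, giving −½ ln(0.4619) = 0.386203.
1 − 2Q = 0.6318, giving −¼ ln(0.6318) = 0.114796.
d = 0.386203 + 0.114796 = 0.500999.
Under a molecular clock d = 2μt, so t = d/(2μ) = 0.500999 / (2 × 0.014) = 17.89 Myr.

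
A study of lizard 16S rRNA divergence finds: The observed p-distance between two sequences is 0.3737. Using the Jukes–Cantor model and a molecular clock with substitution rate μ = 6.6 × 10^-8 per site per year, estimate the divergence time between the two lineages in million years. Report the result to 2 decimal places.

3.92

d = −(3/4) ln(1 − 4p/3) = −0.75 ln(1 − 0.498267) = −0.75 ln(0.501733)
  = −0.75 × (-0.689687) = 0.517265 substitutions/site.
Under a molecular clock d = 2μt, so t = d/(2μ) = 0.517265 / (2 × 6.6 × 10^-8) = 3.92 million years.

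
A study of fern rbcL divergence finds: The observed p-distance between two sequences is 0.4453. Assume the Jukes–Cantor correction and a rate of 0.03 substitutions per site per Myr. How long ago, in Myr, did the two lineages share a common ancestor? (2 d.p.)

11.26

d = −(3/4) ln(1 − 4p/3) = −0.75 ln(1 − 0.593733) = −0.75 ln(0.406267)
  = −0.75 × (-0.900745) = 0.675559 substitutions/site.
Under a molecular clock d = 2μt, so t = d/(2μ) = 0.675559 / (2 × 0.03) = 11.26 Myr.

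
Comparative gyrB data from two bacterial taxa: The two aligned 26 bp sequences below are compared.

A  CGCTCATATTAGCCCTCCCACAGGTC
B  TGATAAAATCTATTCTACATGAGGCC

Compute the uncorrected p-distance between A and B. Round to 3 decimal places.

The sequences differ at 14 of 26 positions.
p = 14/26 = 0.538461… ≈ 0.538 (to 3 d.p.).

0.538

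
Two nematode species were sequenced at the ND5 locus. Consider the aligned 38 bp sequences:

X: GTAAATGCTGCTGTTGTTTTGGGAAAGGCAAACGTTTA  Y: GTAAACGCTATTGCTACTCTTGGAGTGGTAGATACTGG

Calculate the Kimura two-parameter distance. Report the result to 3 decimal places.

0.889

Of 38 sites, 14 differences are transitions and 3 are transversions, so P = 14/38 ≈ 0.368421 and Q = 3/38 ≈ 0.078947.
Under the Kimura two-parameter model, d = −½ ln(1 − 2P − Q) − ¼ ln(1 − 2Q).
1 − 2P − Q = 0.184211, giving −½ ln(0.184211) = 0.845837.
1 − 2Q = 0.842106, giving −¼ ln(0.842106) = 0.042962.
d = 0.845837 + 0.042962 = 0.888799.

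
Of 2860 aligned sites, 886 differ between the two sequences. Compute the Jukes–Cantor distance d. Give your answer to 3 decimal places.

p = 886/2860 ≈ 0.30979.
d = −(3/4) ln(1 − 4p/3) = −0.75 ln(1 − 0.413053) = −0.75 ln(0.586947)
  = −0.75 × (-0.532821) = 0.399616 substitutions/site.

0.400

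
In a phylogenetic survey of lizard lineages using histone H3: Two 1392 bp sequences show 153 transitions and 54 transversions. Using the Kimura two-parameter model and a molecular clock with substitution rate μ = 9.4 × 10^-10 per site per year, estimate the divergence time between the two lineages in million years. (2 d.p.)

P = 153/1392 ≈ 0.109914 and Q = 54/1392 ≈ 0.038793.
Under the Kimura two-parameter model, d = −½ ln(1 − 2P − Q) − ¼ ln(1 − 2Q).
1 − 2P − Q = 0.741379, giving −½ ln(0.741379) = 0.149622.
1 − 2Q = 0.922414, giving −¼ ln(0.922414) = 0.020190.
d = 0.149622 + 0.020190 = 0.169812.
Under a molecular clock d = 2μt, so t = d/(2μ) = 0.169812 / (2 × 9.4 × 10^-10) = 90.33 million years.

90.33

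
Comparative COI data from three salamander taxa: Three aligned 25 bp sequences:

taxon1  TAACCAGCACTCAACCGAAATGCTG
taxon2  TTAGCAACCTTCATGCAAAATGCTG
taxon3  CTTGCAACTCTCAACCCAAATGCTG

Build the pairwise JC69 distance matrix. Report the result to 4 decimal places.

d(taxon1,taxon2) = 0.4172, d(taxon1,taxon3) = 0.3505, d(taxon2,taxon3) = 0.3505

taxon1–taxon2: 8/25 sites differ → p = 0.32, d = −0.75 ln(1 − 0.426667) = 0.417216 ≈ 0.4172.
taxon1–taxon3: 7/25 sites differ → p = 0.28, d = −0.75 ln(1 − 0.373333) = 0.350505 ≈ 0.3505.
taxon2–taxon3: 7/25 sites differ → p = 0.28, d = −0.75 ln(1 − 0.373333) = 0.350505 ≈ 0.3505.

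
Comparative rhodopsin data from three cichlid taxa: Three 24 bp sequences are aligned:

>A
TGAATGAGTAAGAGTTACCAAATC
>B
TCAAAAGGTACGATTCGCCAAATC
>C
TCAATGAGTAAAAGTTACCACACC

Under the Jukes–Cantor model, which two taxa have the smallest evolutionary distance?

A–B: 8/24 differ, p = 0.333, d = 0.441.
A–C: 4/24 differ, p = 0.167, d = 0.188.
B–C: 10/24 differ, p = 0.417, d = 0.608.
The smallest distance is between A and C.

A and C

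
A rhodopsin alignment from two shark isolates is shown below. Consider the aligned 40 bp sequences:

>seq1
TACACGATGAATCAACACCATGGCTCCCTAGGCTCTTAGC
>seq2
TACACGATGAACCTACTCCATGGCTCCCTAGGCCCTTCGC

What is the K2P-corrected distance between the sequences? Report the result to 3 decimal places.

Of 40 sites, 2 differences are transitions and 3 are transversions, so P = 2/40 = 0.05 and Q = 3/40 = 0.075.
Under the Kimura two-parameter model, d = −½ ln(1 − 2P − Q) − ¼ ln(1 − 2Q).
1 − 2P − Q = 0.825, giving −½ ln(0.825) = 0.096186.
1 − 2Q = 0.85, giving −¼ ln(0.85) = 0.040630.
d = 0.096186 + 0.040630 = 0.136816.

0.137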